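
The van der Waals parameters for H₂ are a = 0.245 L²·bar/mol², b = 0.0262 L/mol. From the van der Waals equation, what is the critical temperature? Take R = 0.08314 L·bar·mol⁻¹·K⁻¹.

T_c ≈ 33.33 K

For a van der Waals gas, T_c = 8a/(27Rb).
T_c = 8×0.245/(27×0.08314×0.0262) = 1.9600/0.058813 = 33.33 K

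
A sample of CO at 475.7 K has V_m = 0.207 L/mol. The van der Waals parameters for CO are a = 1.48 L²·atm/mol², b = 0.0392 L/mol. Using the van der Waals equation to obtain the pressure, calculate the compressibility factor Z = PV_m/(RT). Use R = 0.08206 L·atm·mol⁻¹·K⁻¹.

P = RT/(V_m − b) − a/V_m² = (0.08206)(475.7)/(0.207 − 0.0392) − 1.48/(0.207)²
  = 39.036/0.16780 − 34.540 = 232.63 − 34.540 = 198.09 atm
Z = PV_m/(RT) = (198.09)(0.207)/((0.08206)(475.7)) = 41.005/39.036 = 1.050

Z ≈ 1.050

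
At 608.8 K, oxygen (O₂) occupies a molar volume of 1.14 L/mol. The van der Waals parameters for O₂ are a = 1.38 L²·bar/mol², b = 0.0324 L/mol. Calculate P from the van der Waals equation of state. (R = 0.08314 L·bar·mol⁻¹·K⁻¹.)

P = RT/(V_m − b) − a/V_m²
RT/(V_m − b) = (0.08314)(608.8)/(1.14 − 0.0324) = 50.616/1.1076 = 45.699 bar
a/V_m² = 1.38/(1.14)² = 1.0619 bar
P = 45.699 − 1.0619 = 44.64 bar

P ≈ 44.64 bar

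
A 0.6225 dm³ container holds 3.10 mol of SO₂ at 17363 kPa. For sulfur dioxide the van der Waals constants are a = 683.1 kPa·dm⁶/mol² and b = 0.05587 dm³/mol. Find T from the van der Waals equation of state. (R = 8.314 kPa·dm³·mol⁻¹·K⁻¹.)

T ≈ 598.0 K

T = (P + a n²/V²)(V − nb)/(nR)
P + a n²/V² = 17363 + (683.1)(3.10)²/(0.6225)² = 34304 kPa
V − nb = 0.6225 − (3.10)(0.05587) = 0.44930 dm³
T = (34304)(0.44930)/((3.10)(8.314)) = 598.0 K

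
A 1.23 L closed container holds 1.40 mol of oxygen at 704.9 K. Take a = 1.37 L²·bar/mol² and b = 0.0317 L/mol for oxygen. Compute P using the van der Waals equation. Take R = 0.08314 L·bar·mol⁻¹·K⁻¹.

P = nRT/(V − nb) − a n²/V²
nRT/(V − nb) = (1.40)(0.08314)(704.9)/(1.23 − 1.40×0.0317) = 82.048/1.1856 = 69.204 bar
a n²/V² = (1.37)(1.40)²/(1.23)² = 1.7749 bar
P = 69.204 − 1.7749 = 67.43 bar

P ≈ 67.43 bar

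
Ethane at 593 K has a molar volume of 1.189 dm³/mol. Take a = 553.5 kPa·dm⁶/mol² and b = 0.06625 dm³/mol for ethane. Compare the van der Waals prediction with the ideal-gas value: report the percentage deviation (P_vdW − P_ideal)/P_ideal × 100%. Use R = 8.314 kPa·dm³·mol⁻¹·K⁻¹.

-3.54 %

Ideal: P_ideal = RT/V_m = (8.314)(593)/1.189 = 4146.51 kPa
vdW: P = RT/(V_m − b) − a/V_m² = 4930.20/1.12275 − 553.5/1.41372 = 4391.18 − 391.520 = 3999.66 kPa
% deviation = (3999.66 − 4146.51)/4146.51 × 100% = -3.54%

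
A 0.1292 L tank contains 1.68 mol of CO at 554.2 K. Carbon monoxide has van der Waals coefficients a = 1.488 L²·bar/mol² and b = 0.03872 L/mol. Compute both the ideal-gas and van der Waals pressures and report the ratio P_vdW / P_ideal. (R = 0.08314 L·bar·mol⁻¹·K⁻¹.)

Ideal: P_ideal = nRT/V = (1.68)(0.08314)(554.2)/0.1292 = 599.133 bar
vdW: P = nRT/(V − nb) − a n²/V² = 77.4080/0.0641504 − 4.19973/0.0166926 = 1206.66 − 251.592 = 955.07 bar
Ratio = 955.07/599.133 = 1.594

P_vdW / P_ideal ≈ 1.594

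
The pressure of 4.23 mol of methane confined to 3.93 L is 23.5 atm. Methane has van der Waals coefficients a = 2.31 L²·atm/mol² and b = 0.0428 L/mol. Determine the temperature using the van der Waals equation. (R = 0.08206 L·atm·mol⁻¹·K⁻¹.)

T = (P + a n²/V²)(V − nb)/(nR)
P + a n²/V² = 23.5 + (2.31)(4.23)²/(3.93)² = 26.176 atm
V − nb = 3.93 − (4.23)(0.0428) = 3.7490 L
T = (26.176)(3.7490)/((4.23)(0.08206)) = 282.7 K

T ≈ 282.7 K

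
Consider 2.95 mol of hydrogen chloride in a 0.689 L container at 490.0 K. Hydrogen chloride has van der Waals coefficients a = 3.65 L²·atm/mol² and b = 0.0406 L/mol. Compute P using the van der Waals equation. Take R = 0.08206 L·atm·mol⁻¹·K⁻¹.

P = nRT/(V − nb) − a n²/V²
nRT/(V − nb) = (2.95)(0.08206)(490.0)/(0.689 − 2.95×0.0406) = 118.62/0.56923 = 208.39 atm
a n²/V² = (3.65)(2.95)²/(0.689)² = 66.911 atm
P = 208.39 − 66.911 = 141.5 atm

P ≈ 141.5 atm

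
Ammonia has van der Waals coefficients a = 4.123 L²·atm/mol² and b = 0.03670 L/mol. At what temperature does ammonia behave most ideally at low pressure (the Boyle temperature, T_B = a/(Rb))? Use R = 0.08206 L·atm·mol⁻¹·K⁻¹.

For a van der Waals gas the second virial coefficient B₂ = b − a/(RT) vanishes at T_B = a/(Rb).
T_B = 4.123/(0.08206×0.03670) = 4.123/0.0030116 = 1369 K

T_B ≈ 1369 K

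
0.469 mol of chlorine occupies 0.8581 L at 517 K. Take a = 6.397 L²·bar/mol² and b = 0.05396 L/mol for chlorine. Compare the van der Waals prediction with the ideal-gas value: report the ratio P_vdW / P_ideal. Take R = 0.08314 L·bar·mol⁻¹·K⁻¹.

P_vdW / P_ideal ≈ 0.9490

Ideal: P_ideal = nRT/V = (0.469)(0.08314)(517)/0.8581 = 23.4928 bar
vdW: P = nRT/(V − nb) − a n²/V² = 20.1592/0.832793 − 1.40709/0.736336 = 24.2067 − 1.91093 = 22.2958 bar
Ratio = 22.2958/23.4928 = 0.9490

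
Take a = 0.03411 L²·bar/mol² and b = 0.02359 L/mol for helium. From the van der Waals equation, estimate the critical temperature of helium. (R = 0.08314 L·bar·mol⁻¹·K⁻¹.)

For a van der Waals gas, T_c = 8a/(27Rb).
T_c = 8×0.03411/(27×0.08314×0.02359) = 0.27288/0.052954 = 5.153 K

T_c ≈ 5.153 K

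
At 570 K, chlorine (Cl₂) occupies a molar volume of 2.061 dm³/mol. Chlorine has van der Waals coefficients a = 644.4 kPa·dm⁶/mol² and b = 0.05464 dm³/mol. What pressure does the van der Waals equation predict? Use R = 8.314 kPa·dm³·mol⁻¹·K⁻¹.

P = RT/(V_m − b) − a/V_m²
RT/(V_m − b) = (8.314)(570)/(2.061 − 0.05464) = 4739.0/2.0064 = 2361.9 kPa
a/V_m² = 644.4/(2.061)² = 151.70 kPa
P = 2361.9 − 151.70 = 2210 kPa

P ≈ 2210 kPa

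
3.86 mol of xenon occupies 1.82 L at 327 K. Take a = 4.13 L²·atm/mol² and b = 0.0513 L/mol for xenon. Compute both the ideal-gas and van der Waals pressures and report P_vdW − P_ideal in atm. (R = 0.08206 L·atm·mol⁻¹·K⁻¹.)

Ideal: P_ideal = nRT/V = (3.86)(0.08206)(327)/1.82 = 56.9109 atm
vdW: P = nRT/(V − nb) − a n²/V² = 103.578/1.62198 − 61.5353/3.31240 = 63.8590 − 18.5773 = 45.2817 atm
ΔP = 45.2817 − 56.9109 = -11.63 atm

ΔP ≈ -11.63 atm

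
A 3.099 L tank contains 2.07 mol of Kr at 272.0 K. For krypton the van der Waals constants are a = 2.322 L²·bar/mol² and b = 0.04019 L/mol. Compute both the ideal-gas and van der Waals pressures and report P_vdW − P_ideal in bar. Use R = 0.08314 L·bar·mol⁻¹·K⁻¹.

ΔP ≈ -0.619 bar

Ideal: P_ideal = nRT/V = (2.07)(0.08314)(272.0)/3.099 = 15.1052 bar
vdW: P = nRT/(V − nb) − a n²/V² = 46.8111/3.01581 − 9.94954/9.60380 = 15.5219 − 1.03600 = 14.4859 bar
ΔP = 14.4859 − 15.1052 = -0.619 bar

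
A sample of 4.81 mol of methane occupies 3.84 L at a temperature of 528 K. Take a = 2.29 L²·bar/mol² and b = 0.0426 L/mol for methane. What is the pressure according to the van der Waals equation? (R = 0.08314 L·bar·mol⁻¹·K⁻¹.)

P = nRT/(V − nb) − a n²/V²
nRT/(V − nb) = (4.81)(0.08314)(528)/(3.84 − 4.81×0.0426) = 211.15/3.6351 = 58.086 bar
a n²/V² = (2.29)(4.81)²/(3.84)² = 3.5930 bar
P = 58.086 − 3.5930 = 54.49 bar

P ≈ 54.49 bar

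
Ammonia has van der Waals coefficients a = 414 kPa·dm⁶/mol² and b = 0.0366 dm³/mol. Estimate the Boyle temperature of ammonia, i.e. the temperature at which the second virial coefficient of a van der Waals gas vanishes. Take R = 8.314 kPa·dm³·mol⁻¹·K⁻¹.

T_B ≈ 1361 K

For a van der Waals gas the second virial coefficient B₂ = b − a/(RT) vanishes at T_B = a/(Rb).
T_B = 414/(8.314×0.0366) = 414/0.30429 = 1361 K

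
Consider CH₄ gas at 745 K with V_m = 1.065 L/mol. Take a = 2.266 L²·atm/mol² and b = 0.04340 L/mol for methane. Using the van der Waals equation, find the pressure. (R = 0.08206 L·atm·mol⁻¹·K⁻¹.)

P = RT/(V_m − b) − a/V_m²
RT/(V_m − b) = (0.08206)(745)/(1.065 − 0.04340) = 61.135/1.0216 = 59.842 atm
a/V_m² = 2.266/(1.065)² = 1.9978 atm
P = 59.842 − 1.9978 = 57.84 atm

P ≈ 57.84 atm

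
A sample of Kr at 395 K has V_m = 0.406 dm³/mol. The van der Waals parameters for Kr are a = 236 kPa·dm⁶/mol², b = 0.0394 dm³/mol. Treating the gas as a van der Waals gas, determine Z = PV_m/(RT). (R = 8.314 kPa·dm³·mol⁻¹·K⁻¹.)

Z ≈ 0.9305

P = RT/(V_m − b) − a/V_m² = (8.314)(395)/(0.406 − 0.0394) − 236/(0.406)²
  = 3284.0/0.36660 − 1431.7 = 8958.0 − 1431.7 = 7526.3 kPa
Z = PV_m/(RT) = (7526.3)(0.406)/((8.314)(395)) = 3055.7/3284.0 = 0.9305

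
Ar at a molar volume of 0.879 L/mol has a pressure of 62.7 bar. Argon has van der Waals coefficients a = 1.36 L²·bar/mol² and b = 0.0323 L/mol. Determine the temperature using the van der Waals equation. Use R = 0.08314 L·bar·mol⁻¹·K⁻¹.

T ≈ 656.5 K

T = (P + a/V_m²)(V_m − b)/R
P + a/V_m² = 62.7 + 1.36/(0.879)² = 64.460 bar
V_m − b = 0.879 − 0.0323 = 0.84670 L/mol
T = (64.460)(0.84670)/0.08314 = 656.5 K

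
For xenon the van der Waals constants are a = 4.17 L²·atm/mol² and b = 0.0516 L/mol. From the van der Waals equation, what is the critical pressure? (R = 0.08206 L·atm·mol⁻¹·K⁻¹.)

P_c ≈ 58.01 atm

For a van der Waals gas, P_c = a/(27b²).
P_c = 4.17/(27×(0.0516)²) = 4.17/0.071889 = 58.01 atm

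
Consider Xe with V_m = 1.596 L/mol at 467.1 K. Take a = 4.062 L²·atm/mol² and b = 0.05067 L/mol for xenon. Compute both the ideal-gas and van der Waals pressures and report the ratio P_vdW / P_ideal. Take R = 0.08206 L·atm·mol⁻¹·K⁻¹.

Ideal: P_ideal = RT/V_m = (0.08206)(467.1)/1.596 = 24.0164 atm
vdW: P = RT/(V_m − b) − a/V_m² = 38.3302/1.54533 − 4.062/2.54722 = 24.8039 − 1.59468 = 23.2092 atm
Ratio = 23.2092/24.0164 = 0.9664

P_vdW / P_ideal ≈ 0.9664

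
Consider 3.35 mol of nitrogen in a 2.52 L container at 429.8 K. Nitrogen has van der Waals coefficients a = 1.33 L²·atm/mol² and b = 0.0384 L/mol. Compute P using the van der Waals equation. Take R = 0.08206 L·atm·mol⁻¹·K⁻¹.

P = nRT/(V − nb) − a n²/V²
nRT/(V − nb) = (3.35)(0.08206)(429.8)/(2.52 − 3.35×0.0384) = 118.15/2.3914 = 49.406 atm
a n²/V² = (1.33)(3.35)²/(2.52)² = 2.3504 atm
P = 49.406 − 2.3504 = 47.06 atm

P ≈ 47.06 atm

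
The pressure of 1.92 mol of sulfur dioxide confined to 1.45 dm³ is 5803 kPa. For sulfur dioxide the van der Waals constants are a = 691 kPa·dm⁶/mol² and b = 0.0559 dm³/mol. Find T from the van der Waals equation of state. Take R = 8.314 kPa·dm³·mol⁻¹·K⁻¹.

T = (P + a n²/V²)(V − nb)/(nR)
P + a n²/V² = 5803 + (691)(1.92)²/(1.45)² = 7014.6 kPa
V − nb = 1.45 − (1.92)(0.0559) = 1.3427 dm³
T = (7014.6)(1.3427)/((1.92)(8.314)) = 590.0 K

T ≈ 590.0 K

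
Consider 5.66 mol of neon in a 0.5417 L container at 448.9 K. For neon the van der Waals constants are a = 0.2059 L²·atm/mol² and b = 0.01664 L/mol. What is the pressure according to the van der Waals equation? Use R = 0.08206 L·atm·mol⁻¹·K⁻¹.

P = nRT/(V − nb) − a n²/V²
nRT/(V − nb) = (5.66)(0.08206)(448.9)/(0.5417 − 5.66×0.01664) = 208.50/0.44752 = 465.90 atm
a n²/V² = (0.2059)(5.66)²/(0.5417)² = 22.479 atm
P = 465.90 − 22.479 = 443.4 atm

P ≈ 443.4 atm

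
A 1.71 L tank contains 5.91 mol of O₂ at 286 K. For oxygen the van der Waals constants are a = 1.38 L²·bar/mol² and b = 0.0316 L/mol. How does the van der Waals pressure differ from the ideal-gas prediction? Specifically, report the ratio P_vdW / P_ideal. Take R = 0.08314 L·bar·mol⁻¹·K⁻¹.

P_vdW / P_ideal ≈ 0.9220

Ideal: P_ideal = nRT/V = (5.91)(0.08314)(286)/1.71 = 82.1802 bar
vdW: P = nRT/(V − nb) − a n²/V² = 140.528/1.52324 − 48.2008/2.92410 = 92.2560 − 16.4840 = 75.7720 bar
Ratio = 75.7720/82.1802 = 0.9220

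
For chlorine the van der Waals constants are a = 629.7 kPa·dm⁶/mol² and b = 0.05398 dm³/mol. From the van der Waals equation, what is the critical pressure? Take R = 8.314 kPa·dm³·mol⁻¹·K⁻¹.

For a van der Waals gas, P_c = a/(27b²).
P_c = 629.7/(27×(0.05398)²) = 629.7/0.078674 = 8004 kPa

P_c ≈ 8004 kPa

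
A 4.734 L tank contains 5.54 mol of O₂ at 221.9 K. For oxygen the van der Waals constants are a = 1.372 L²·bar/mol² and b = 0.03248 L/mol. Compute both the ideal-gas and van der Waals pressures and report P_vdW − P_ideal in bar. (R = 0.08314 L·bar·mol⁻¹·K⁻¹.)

Ideal: P_ideal = nRT/V = (5.54)(0.08314)(221.9)/4.734 = 21.5898 bar
vdW: P = nRT/(V − nb) − a n²/V² = 102.206/4.55406 − 42.1089/22.4108 = 22.4428 − 1.87896 = 20.5638 bar
ΔP = 20.5638 − 21.5898 = -1.026 bar

ΔP ≈ -1.026 bar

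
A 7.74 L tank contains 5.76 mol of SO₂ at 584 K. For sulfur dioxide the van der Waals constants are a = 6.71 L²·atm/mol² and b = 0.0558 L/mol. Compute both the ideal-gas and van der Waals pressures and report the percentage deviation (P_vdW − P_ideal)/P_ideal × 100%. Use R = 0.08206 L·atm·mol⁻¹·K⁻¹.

Ideal: P_ideal = nRT/V = (5.76)(0.08206)(584)/7.74 = 35.6637 atm
vdW: P = nRT/(V − nb) − a n²/V² = 276.037/7.41859 − 222.622/59.9076 = 37.2088 − 3.71609 = 33.4927 atm
% deviation = (33.4927 − 35.6637)/35.6637 × 100% = -6.09%

-6.09 %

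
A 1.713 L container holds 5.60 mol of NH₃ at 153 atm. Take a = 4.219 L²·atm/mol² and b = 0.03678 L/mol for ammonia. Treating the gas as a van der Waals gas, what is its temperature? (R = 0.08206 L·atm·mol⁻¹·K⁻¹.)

T = (P + a n²/V²)(V − nb)/(nR)
P + a n²/V² = 153 + (4.219)(5.60)²/(1.713)² = 198.09 atm
V − nb = 1.713 − (5.60)(0.03678) = 1.5070 L
T = (198.09)(1.5070)/((5.60)(0.08206)) = 649.6 K

T ≈ 649.6 K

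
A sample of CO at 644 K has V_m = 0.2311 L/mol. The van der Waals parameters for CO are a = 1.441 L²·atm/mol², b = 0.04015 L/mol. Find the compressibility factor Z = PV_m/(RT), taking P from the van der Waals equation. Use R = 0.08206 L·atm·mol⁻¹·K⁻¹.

Z ≈ 1.092

P = RT/(V_m − b) − a/V_m² = (0.08206)(644)/(0.2311 − 0.04015) − 1.441/(0.2311)²
  = 52.847/0.19095 − 26.981 = 276.76 − 26.981 = 249.78 atm
Z = PV_m/(RT) = (249.78)(0.2311)/((0.08206)(644)) = 57.724/52.847 = 1.092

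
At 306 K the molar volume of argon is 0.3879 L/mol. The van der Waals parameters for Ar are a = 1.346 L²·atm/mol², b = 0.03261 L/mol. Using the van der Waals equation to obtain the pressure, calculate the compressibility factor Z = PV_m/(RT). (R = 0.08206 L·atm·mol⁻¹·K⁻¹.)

Z ≈ 0.9536

P = RT/(V_m − b) − a/V_m² = (0.08206)(306)/(0.3879 − 0.03261) − 1.346/(0.3879)²
  = 25.110/0.35529 − 8.9455 = 70.675 − 8.9455 = 61.730 atm
Z = PV_m/(RT) = (61.730)(0.3879)/((0.08206)(306)) = 23.945/25.110 = 0.9536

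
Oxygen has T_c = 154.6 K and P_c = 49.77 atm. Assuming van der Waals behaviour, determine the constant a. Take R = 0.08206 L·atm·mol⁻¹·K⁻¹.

a ≈ 1.364 L²·atm/mol²

From T_c = 8a/(27Rb) and P_c = a/(27b²): a = 27 R² T_c²/(64 P_c).
a = 27×(0.08206)²×(154.6)²/(64×49.77) = 4345.6/3185.3 = 1.364 L²·atm/mol²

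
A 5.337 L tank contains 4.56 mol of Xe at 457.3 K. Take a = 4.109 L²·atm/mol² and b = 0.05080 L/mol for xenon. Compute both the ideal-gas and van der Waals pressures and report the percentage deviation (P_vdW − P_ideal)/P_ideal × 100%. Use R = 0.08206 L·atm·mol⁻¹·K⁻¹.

-4.82 %

Ideal: P_ideal = nRT/V = (4.56)(0.08206)(457.3)/5.337 = 32.0627 atm
vdW: P = nRT/(V − nb) − a n²/V² = 171.119/5.10535 − 85.4409/28.4836 = 33.5176 − 2.99965 = 30.5180 atm
% deviation = (30.5180 − 32.0627)/32.0627 × 100% = -4.82%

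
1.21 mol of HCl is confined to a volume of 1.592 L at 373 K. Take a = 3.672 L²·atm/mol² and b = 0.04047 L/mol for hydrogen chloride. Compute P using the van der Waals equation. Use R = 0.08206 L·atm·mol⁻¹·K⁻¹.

P = nRT/(V − nb) − a n²/V²
nRT/(V − nb) = (1.21)(0.08206)(373)/(1.592 − 1.21×0.04047) = 37.036/1.5430 = 24.003 atm
a n²/V² = (3.672)(1.21)²/(1.592)² = 2.1212 atm
P = 24.003 − 2.1212 = 21.88 atm

P ≈ 21.88 atm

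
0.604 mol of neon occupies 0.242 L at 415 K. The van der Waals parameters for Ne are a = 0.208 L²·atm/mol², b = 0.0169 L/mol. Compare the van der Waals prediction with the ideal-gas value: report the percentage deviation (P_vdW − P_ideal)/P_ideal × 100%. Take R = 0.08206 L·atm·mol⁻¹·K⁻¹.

Ideal: P_ideal = nRT/V = (0.604)(0.08206)(415)/0.242 = 84.9965 atm
vdW: P = nRT/(V − nb) − a n²/V² = 20.5692/0.231792 − 0.0758817/0.0585640 = 88.7399 − 1.29571 = 87.4442 atm
% deviation = (87.4442 − 84.9965)/84.9965 × 100% = 2.88%

2.88 %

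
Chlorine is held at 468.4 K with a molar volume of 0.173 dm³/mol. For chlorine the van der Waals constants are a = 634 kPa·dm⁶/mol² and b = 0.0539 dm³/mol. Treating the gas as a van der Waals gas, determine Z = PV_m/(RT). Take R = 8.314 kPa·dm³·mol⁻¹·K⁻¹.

Z ≈ 0.5115

P = RT/(V_m − b) − a/V_m² = (8.314)(468.4)/(0.173 − 0.0539) − 634/(0.173)²
  = 3894.3/0.11910 − 21183 = 32698 − 21183 = 11515 kPa
Z = PV_m/(RT) = (11515)(0.173)/((8.314)(468.4)) = 1992.1/3894.3 = 0.5115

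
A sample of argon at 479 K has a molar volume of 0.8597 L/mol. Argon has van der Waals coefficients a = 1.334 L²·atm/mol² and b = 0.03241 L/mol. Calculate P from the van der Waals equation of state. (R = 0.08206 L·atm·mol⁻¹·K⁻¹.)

P ≈ 45.71 atm

P = RT/(V_m − b) − a/V_m²
RT/(V_m − b) = (0.08206)(479)/(0.8597 − 0.03241) = 39.307/0.82729 = 47.513 atm
a/V_m² = 1.334/(0.8597)² = 1.8049 atm
P = 47.513 − 1.8049 = 45.71 atm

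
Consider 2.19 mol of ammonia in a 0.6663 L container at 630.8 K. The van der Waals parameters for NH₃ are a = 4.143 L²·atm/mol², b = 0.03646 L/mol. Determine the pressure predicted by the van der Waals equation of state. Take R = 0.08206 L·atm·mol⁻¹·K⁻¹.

P ≈ 148.5 atm

P = nRT/(V − nb) − a n²/V²
nRT/(V − nb) = (2.19)(0.08206)(630.8)/(0.6663 − 2.19×0.03646) = 113.36/0.58645 = 193.30 atm
a n²/V² = (4.143)(2.19)²/(0.6663)² = 44.757 atm
P = 193.30 − 44.757 = 148.5 atm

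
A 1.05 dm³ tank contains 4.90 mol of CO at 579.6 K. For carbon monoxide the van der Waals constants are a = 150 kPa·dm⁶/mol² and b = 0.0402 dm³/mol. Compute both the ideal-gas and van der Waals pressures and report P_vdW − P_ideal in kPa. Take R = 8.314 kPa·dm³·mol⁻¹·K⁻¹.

ΔP ≈ 1926 kPa

Ideal: P_ideal = nRT/V = (4.90)(8.314)(579.6)/1.05 = 22487.7 kPa
vdW: P = nRT/(V − nb) − a n²/V² = 23612.1/0.853020 − 3601.50/1.10250 = 27680.6 − 3266.67 = 24413.9 kPa
ΔP = 24413.9 − 22487.7 = 1926 kPa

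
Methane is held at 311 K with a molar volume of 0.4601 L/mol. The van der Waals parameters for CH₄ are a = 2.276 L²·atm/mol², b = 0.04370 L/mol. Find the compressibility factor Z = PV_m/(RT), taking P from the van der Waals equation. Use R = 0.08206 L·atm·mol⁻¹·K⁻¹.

P = RT/(V_m − b) − a/V_m² = (0.08206)(311)/(0.4601 − 0.04370) − 2.276/(0.4601)²
  = 25.521/0.41640 − 10.751 = 61.290 − 10.751 = 50.539 atm
Z = PV_m/(RT) = (50.539)(0.4601)/((0.08206)(311)) = 23.253/25.521 = 0.9111

Z ≈ 0.9111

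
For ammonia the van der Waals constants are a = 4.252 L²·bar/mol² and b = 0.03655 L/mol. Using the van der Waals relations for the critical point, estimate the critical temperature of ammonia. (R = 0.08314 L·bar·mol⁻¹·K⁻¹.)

T_c ≈ 414.6 K

For a van der Waals gas, T_c = 8a/(27Rb).
T_c = 8×4.252/(27×0.08314×0.03655) = 34.016/0.082047 = 414.6 K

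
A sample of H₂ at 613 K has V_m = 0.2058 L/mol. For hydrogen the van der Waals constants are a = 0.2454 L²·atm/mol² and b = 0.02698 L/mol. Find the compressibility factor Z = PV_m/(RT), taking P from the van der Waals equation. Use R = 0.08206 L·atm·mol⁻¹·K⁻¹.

Z ≈ 1.127

P = RT/(V_m − b) − a/V_m² = (0.08206)(613)/(0.2058 − 0.02698) − 0.2454/(0.2058)²
  = 50.303/0.17882 − 5.7941 = 281.31 − 5.7941 = 275.52 atm
Z = PV_m/(RT) = (275.52)(0.2058)/((0.08206)(613)) = 56.702/50.303 = 1.127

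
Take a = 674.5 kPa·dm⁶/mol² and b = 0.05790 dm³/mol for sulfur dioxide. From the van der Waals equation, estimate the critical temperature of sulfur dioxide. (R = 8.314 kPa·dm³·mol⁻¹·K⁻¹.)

For a van der Waals gas, T_c = 8a/(27Rb).
T_c = 8×674.5/(27×8.314×0.05790) = 5396.0/12.997 = 415.2 K

T_c ≈ 415.2 K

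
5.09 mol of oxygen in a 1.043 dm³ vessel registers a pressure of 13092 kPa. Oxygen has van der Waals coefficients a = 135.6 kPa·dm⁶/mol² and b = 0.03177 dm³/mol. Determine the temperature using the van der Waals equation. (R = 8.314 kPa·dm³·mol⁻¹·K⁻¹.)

T ≈ 339.9 K

T = (P + a n²/V²)(V − nb)/(nR)
P + a n²/V² = 13092 + (135.6)(5.09)²/(1.043)² = 16321 kPa
V − nb = 1.043 − (5.09)(0.03177) = 0.88129 dm³
T = (16321)(0.88129)/((5.09)(8.314)) = 339.9 K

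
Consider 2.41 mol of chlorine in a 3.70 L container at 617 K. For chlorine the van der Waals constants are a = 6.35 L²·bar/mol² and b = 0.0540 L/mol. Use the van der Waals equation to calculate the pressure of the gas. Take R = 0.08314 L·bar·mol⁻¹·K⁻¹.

P = nRT/(V − nb) − a n²/V²
nRT/(V − nb) = (2.41)(0.08314)(617)/(3.70 − 2.41×0.0540) = 123.63/3.5699 = 34.631 bar
a n²/V² = (6.35)(2.41)²/(3.70)² = 2.6940 bar
P = 34.631 − 2.6940 = 31.94 bar

P ≈ 31.94 bar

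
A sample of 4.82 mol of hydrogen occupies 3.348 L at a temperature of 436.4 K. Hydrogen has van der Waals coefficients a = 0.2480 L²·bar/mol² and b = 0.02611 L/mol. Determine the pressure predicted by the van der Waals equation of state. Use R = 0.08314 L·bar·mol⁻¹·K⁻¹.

P = nRT/(V − nb) − a n²/V²
nRT/(V − nb) = (4.82)(0.08314)(436.4)/(3.348 − 4.82×0.02611) = 174.88/3.2221 = 54.275 bar
a n²/V² = (0.2480)(4.82)²/(3.348)² = 0.51401 bar
P = 54.275 − 0.51401 = 53.76 bar

P ≈ 53.76 bar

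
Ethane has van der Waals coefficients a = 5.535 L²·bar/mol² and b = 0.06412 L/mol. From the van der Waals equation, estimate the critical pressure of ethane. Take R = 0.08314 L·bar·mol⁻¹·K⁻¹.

For a van der Waals gas, P_c = a/(27b²).
P_c = 5.535/(27×(0.06412)²) = 5.535/0.11101 = 49.86 bar

P_c ≈ 49.86 bar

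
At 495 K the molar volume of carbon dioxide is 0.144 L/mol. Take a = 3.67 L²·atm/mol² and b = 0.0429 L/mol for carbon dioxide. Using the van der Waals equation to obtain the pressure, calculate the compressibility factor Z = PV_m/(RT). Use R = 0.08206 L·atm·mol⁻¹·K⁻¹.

Z ≈ 0.7969

P = RT/(V_m − b) − a/V_m² = (0.08206)(495)/(0.144 − 0.0429) − 3.67/(0.144)²
  = 40.620/0.10110 − 176.99 = 401.78 − 176.99 = 224.79 atm
Z = PV_m/(RT) = (224.79)(0.144)/((0.08206)(495)) = 32.370/40.620 = 0.7969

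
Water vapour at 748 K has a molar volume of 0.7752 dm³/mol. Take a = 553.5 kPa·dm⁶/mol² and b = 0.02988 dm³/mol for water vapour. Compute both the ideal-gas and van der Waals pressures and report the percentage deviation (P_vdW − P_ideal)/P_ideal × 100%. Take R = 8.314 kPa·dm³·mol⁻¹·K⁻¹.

Ideal: P_ideal = RT/V_m = (8.314)(748)/0.7752 = 8022.28 kPa
vdW: P = RT/(V_m − b) − a/V_m² = 6218.87/0.745320 − 553.5/0.600935 = 8343.89 − 921.065 = 7422.83 kPa
% deviation = (7422.83 − 8022.28)/8022.28 × 100% = -7.47%

-7.47 %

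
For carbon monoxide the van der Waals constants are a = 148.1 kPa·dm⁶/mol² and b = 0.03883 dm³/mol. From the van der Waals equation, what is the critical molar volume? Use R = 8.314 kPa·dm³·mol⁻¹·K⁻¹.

For a van der Waals gas, V_m,c = 3b.
V_m,c = 3×0.03883 = 0.1165 dm³/mol

V_m,c ≈ 0.1165 dm³/mol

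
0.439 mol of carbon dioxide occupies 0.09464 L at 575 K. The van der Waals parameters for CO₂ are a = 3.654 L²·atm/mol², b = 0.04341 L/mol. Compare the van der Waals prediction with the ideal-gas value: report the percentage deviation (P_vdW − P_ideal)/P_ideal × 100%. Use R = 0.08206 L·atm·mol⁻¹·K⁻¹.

-10.71 %

Ideal: P_ideal = nRT/V = (0.439)(0.08206)(575)/0.09464 = 218.871 atm
vdW: P = nRT/(V − nb) − a n²/V² = 20.7140/0.0755830 − 0.704203/0.00895673 = 274.056 − 78.6228 = 195.433 atm
% deviation = (195.433 − 218.871)/218.871 × 100% = -10.71%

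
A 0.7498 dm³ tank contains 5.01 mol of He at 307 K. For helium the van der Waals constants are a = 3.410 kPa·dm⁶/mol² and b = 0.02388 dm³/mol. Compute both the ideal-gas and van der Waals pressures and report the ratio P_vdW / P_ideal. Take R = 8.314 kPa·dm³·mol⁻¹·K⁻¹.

P_vdW / P_ideal ≈ 1.181

Ideal: P_ideal = nRT/V = (5.01)(8.314)(307)/0.7498 = 17054.6 kPa
vdW: P = nRT/(V − nb) − a n²/V² = 12787.5/0.630161 − 85.5913/0.562200 = 20292.4 − 152.244 = 20140.2 kPa
Ratio = 20140.2/17054.6 = 1.181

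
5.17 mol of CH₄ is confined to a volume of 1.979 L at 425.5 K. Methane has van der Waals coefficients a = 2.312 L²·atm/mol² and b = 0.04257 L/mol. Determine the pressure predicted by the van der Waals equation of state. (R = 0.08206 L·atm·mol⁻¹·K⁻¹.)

P = nRT/(V − nb) − a n²/V²
nRT/(V − nb) = (5.17)(0.08206)(425.5)/(1.979 − 5.17×0.04257) = 180.52/1.7589 = 102.63 atm
a n²/V² = (2.312)(5.17)²/(1.979)² = 15.779 atm
P = 102.63 − 15.779 = 86.85 atm

P ≈ 86.85 atm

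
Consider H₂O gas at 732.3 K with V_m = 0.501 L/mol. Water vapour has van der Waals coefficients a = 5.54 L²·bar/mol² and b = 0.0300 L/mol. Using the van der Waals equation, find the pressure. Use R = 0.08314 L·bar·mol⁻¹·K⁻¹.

P ≈ 107.2 bar

P = RT/(V_m − b) − a/V_m²
RT/(V_m − b) = (0.08314)(732.3)/(0.501 − 0.0300) = 60.883/0.47100 = 129.26 bar
a/V_m² = 5.54/(0.501)² = 22.072 bar
P = 129.26 − 22.072 = 107.2 bar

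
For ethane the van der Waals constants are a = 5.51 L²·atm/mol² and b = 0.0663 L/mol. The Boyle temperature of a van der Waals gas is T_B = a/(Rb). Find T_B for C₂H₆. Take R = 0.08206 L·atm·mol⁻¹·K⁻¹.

T_B ≈ 1013 K

For a van der Waals gas the second virial coefficient B₂ = b − a/(RT) vanishes at T_B = a/(Rb).
T_B = 5.51/(0.08206×0.0663) = 5.51/0.0054406 = 1013 K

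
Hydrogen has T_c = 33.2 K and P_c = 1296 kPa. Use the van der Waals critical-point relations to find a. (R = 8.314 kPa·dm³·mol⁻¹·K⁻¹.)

From T_c = 8a/(27Rb) and P_c = a/(27b²): a = 27 R² T_c²/(64 P_c).
a = 27×(8.314)²×(33.2)²/(64×1296) = 2057122/82944 = 24.80 kPa·dm⁶/mol²

a ≈ 24.80 kPa·dm⁶/mol²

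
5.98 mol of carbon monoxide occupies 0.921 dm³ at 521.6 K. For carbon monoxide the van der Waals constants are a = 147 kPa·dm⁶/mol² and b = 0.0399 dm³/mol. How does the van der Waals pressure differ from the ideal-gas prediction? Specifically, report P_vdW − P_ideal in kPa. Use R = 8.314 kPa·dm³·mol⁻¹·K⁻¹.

Ideal: P_ideal = nRT/V = (5.98)(8.314)(521.6)/0.921 = 28157.2 kPa
vdW: P = nRT/(V − nb) − a n²/V² = 25932.8/0.682398 − 5256.78/0.848241 = 38002.5 − 6197.27 = 31805.2 kPa
ΔP = 31805.2 − 28157.2 = 3648 kPa

ΔP ≈ 3648 kPa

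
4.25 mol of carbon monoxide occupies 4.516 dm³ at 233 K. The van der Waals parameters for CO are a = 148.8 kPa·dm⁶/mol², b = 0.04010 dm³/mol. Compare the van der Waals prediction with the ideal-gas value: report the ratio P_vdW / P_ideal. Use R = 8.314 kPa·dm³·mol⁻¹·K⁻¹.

Ideal: P_ideal = nRT/V = (4.25)(8.314)(233)/4.516 = 1823.06 kPa
vdW: P = nRT/(V − nb) − a n²/V² = 8232.94/4.34558 − 2687.70/20.3943 = 1894.55 − 131.787 = 1762.76 kPa
Ratio = 1762.76/1823.06 = 0.9669

P_vdW / P_ideal ≈ 0.9669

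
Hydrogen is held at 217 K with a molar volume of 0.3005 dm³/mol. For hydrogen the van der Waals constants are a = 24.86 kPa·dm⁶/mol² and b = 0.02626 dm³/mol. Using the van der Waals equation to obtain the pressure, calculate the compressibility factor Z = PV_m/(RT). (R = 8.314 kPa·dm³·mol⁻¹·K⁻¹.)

P = RT/(V_m − b) − a/V_m² = (8.314)(217)/(0.3005 − 0.02626) − 24.86/(0.3005)²
  = 1804.1/0.27424 − 275.30 = 6578.5 − 275.30 = 6303.2 kPa
Z = PV_m/(RT) = (6303.2)(0.3005)/((8.314)(217)) = 1894.1/1804.1 = 1.050

Z ≈ 1.050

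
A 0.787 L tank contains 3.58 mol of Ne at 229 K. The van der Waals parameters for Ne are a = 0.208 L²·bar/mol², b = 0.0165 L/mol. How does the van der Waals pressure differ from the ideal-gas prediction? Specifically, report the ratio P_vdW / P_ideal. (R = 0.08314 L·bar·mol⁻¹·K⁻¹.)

P_vdW / P_ideal ≈ 1.031

Ideal: P_ideal = nRT/V = (3.58)(0.08314)(229)/0.787 = 86.6072 bar
vdW: P = nRT/(V − nb) − a n²/V² = 68.1598/0.727930 − 2.66581/0.619369 = 93.6351 − 4.30407 = 89.3310 bar
Ratio = 89.3310/86.6072 = 1.031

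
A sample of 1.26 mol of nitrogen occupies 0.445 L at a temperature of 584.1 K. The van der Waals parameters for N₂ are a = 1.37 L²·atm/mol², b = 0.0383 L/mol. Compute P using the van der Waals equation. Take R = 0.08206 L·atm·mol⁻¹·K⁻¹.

P ≈ 141.2 atm

P = nRT/(V − nb) − a n²/V²
nRT/(V − nb) = (1.26)(0.08206)(584.1)/(0.445 − 1.26×0.0383) = 60.393/0.39674 = 152.22 atm
a n²/V² = (1.37)(1.26)²/(0.445)² = 10.984 atm
P = 152.22 − 10.984 = 141.2 atm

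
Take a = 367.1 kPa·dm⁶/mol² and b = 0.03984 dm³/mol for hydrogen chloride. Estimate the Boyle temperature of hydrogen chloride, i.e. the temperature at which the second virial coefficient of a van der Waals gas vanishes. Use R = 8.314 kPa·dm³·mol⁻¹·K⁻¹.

T_B ≈ 1108 K

For a van der Waals gas the second virial coefficient B₂ = b − a/(RT) vanishes at T_B = a/(Rb).
T_B = 367.1/(8.314×0.03984) = 367.1/0.33123 = 1108 K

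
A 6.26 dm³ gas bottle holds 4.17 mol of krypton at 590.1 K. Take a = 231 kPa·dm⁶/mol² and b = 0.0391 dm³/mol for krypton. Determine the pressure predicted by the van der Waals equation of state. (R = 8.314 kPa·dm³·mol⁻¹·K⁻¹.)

P = nRT/(V − nb) − a n²/V²
nRT/(V − nb) = (4.17)(8.314)(590.1)/(6.26 − 4.17×0.0391) = 20458/6.0970 = 3355.4 kPa
a n²/V² = (231)(4.17)²/(6.26)² = 102.50 kPa
P = 3355.4 − 102.50 = 3253 kPa

P ≈ 3253 kPa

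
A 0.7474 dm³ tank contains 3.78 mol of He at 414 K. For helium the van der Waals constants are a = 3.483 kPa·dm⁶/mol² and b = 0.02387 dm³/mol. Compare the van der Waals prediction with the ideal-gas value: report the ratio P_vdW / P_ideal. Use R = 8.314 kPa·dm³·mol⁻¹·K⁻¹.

Ideal: P_ideal = nRT/V = (3.78)(8.314)(414)/0.7474 = 17408.0 kPa
vdW: P = nRT/(V − nb) − a n²/V² = 13010.7/0.657171 − 49.7665/0.558607 = 19798.0 − 89.0904 = 19708.9 kPa
Ratio = 19708.9/17408.0 = 1.132

P_vdW / P_ideal ≈ 1.132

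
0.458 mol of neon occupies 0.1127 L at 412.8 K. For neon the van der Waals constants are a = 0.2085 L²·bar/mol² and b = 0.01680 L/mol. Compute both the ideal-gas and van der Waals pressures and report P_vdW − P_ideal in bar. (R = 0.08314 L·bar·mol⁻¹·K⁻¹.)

ΔP ≈ 6.78 bar

Ideal: P_ideal = nRT/V = (0.458)(0.08314)(412.8)/0.1127 = 139.473 bar
vdW: P = nRT/(V − nb) − a n²/V² = 15.7186/0.105006 − 0.0437358/0.0127013 = 149.692 − 3.44341 = 146.249 bar
ΔP = 146.249 − 139.473 = 6.78 bar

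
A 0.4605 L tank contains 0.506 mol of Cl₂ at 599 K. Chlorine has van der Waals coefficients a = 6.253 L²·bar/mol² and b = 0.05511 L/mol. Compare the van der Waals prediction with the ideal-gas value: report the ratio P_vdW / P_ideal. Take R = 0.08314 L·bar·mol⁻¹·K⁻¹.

P_vdW / P_ideal ≈ 0.9265

Ideal: P_ideal = nRT/V = (0.506)(0.08314)(599)/0.4605 = 54.7215 bar
vdW: P = nRT/(V − nb) − a n²/V² = 25.1992/0.432614 − 1.60099/0.212060 = 58.2487 − 7.54970 = 50.6990 bar
Ratio = 50.6990/54.7215 = 0.9265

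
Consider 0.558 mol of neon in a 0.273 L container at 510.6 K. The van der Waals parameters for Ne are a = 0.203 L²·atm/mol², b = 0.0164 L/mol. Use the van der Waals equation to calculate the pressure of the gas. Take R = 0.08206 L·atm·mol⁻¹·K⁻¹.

P = nRT/(V − nb) − a n²/V²
nRT/(V − nb) = (0.558)(0.08206)(510.6)/(0.273 − 0.558×0.0164) = 23.380/0.26385 = 88.611 atm
a n²/V² = (0.203)(0.558)²/(0.273)² = 0.84808 atm
P = 88.611 − 0.84808 = 87.76 atm

P ≈ 87.76 atm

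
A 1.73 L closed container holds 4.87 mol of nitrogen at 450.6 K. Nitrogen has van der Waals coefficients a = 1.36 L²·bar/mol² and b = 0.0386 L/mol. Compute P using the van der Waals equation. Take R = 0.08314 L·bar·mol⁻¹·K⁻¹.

P = nRT/(V − nb) − a n²/V²
nRT/(V − nb) = (4.87)(0.08314)(450.6)/(1.73 − 4.87×0.0386) = 182.44/1.5420 = 118.31 bar
a n²/V² = (1.36)(4.87)²/(1.73)² = 10.777 bar
P = 118.31 − 10.777 = 107.5 bar

P ≈ 107.5 bar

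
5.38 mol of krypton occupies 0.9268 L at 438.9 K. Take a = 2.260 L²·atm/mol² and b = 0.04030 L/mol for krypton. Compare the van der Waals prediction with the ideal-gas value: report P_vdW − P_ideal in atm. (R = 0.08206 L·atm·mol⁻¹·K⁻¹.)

Ideal: P_ideal = nRT/V = (5.38)(0.08206)(438.9)/0.9268 = 209.071 atm
vdW: P = nRT/(V − nb) − a n²/V² = 193.767/0.709986 − 65.4143/0.858958 = 272.917 − 76.1554 = 196.762 atm
ΔP = 196.762 − 209.071 = -12.31 atm

ΔP ≈ -12.31 atm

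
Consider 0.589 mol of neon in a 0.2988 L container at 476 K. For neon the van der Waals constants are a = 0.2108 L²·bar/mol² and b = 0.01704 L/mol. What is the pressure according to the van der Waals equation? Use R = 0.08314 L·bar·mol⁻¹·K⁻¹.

P = nRT/(V − nb) − a n²/V²
nRT/(V − nb) = (0.589)(0.08314)(476)/(0.2988 − 0.589×0.01704) = 23.309/0.28876 = 80.721 bar
a n²/V² = (0.2108)(0.589)²/(0.2988)² = 0.81911 bar
P = 80.721 − 0.81911 = 79.90 bar

P ≈ 79.90 bar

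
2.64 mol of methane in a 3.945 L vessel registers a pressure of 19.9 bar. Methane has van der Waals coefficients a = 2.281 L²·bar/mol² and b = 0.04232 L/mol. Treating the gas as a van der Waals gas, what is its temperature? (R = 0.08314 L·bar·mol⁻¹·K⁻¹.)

T = (P + a n²/V²)(V − nb)/(nR)
P + a n²/V² = 19.9 + (2.281)(2.64)²/(3.945)² = 20.922 bar
V − nb = 3.945 − (2.64)(0.04232) = 3.8333 L
T = (20.922)(3.8333)/((2.64)(0.08314)) = 365.4 K

T ≈ 365.4 K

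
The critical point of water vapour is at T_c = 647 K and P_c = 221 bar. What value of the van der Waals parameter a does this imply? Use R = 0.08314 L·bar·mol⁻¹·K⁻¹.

a ≈ 5.524 L²·bar/mol²

From T_c = 8a/(27Rb) and P_c = a/(27b²): a = 27 R² T_c²/(64 P_c).
a = 27×(0.08314)²×(647)²/(64×221) = 78125/14144 = 5.524 L²·bar/mol²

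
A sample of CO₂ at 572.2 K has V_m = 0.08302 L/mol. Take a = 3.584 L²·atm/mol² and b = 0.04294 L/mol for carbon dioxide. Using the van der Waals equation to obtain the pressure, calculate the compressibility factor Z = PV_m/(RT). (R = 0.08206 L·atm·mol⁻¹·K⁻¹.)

P = RT/(V_m − b) − a/V_m² = (0.08206)(572.2)/(0.08302 − 0.04294) − 3.584/(0.08302)²
  = 46.955/0.040080 − 520.00 = 1171.5 − 520.00 = 651.5 atm
Z = PV_m/(RT) = (651.5)(0.08302)/((0.08206)(572.2)) = 54.088/46.955 = 1.152

Z ≈ 1.152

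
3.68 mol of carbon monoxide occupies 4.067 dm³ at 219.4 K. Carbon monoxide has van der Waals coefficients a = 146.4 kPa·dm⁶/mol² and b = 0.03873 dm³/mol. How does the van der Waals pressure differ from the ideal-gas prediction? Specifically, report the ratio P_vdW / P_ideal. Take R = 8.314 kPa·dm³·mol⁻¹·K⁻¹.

P_vdW / P_ideal ≈ 0.9637

Ideal: P_ideal = nRT/V = (3.68)(8.314)(219.4)/4.067 = 1650.52 kPa
vdW: P = nRT/(V − nb) − a n²/V² = 6712.66/3.92447 − 1982.61/16.5405 = 1710.46 − 119.864 = 1590.60 kPa
Ratio = 1590.60/1650.52 = 0.9637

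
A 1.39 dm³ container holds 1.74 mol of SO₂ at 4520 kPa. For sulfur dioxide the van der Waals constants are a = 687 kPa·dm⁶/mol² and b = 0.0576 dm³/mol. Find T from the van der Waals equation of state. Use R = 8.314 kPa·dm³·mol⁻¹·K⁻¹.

T = (P + a n²/V²)(V − nb)/(nR)
P + a n²/V² = 4520 + (687)(1.74)²/(1.39)² = 5596.5 kPa
V − nb = 1.39 − (1.74)(0.0576) = 1.2898 dm³
T = (5596.5)(1.2898)/((1.74)(8.314)) = 499.0 K

T ≈ 499.0 K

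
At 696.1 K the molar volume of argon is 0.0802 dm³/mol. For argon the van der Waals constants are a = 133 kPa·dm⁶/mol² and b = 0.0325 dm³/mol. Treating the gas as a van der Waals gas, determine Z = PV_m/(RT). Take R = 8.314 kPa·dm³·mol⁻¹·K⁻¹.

P = RT/(V_m − b) − a/V_m² = (8.314)(696.1)/(0.0802 − 0.0325) − 133/(0.0802)²
  = 5787.4/0.047700 − 20678 = 121329 − 20678 = 100651 kPa
Z = PV_m/(RT) = (100651)(0.0802)/((8.314)(696.1)) = 8072.2/5787.4 = 1.395

Z ≈ 1.395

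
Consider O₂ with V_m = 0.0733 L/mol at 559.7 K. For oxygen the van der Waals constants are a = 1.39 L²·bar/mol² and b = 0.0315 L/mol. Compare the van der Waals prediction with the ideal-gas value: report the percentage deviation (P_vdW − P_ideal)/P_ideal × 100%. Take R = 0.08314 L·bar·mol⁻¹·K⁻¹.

34.61 %

Ideal: P_ideal = RT/V_m = (0.08314)(559.7)/0.0733 = 634.836 bar
vdW: P = RT/(V_m − b) − a/V_m² = 46.5335/0.0418000 − 1.39/0.00537289 = 1113.24 − 258.706 = 854.53 bar
% deviation = (854.53 − 634.836)/634.836 × 100% = 34.61%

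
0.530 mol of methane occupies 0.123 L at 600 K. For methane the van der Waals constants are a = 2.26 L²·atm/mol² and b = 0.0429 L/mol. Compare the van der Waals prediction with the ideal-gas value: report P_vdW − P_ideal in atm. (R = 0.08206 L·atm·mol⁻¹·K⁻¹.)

ΔP ≈ 6.15 atm

Ideal: P_ideal = nRT/V = (0.530)(0.08206)(600)/0.123 = 212.155 atm
vdW: P = nRT/(V − nb) − a n²/V² = 26.0951/0.100263 − 0.634834/0.0151290 = 260.266 − 41.9614 = 218.305 atm
ΔP = 218.305 − 212.155 = 6.15 atm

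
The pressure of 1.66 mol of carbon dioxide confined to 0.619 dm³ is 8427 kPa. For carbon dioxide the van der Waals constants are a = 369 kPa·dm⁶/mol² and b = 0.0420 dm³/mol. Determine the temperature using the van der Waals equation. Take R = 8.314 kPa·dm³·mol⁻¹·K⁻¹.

T = (P + a n²/V²)(V − nb)/(nR)
P + a n²/V² = 8427 + (369)(1.66)²/(0.619)² = 11081 kPa
V − nb = 0.619 − (1.66)(0.0420) = 0.54928 dm³
T = (11081)(0.54928)/((1.66)(8.314)) = 441.0 K

T ≈ 441.0 K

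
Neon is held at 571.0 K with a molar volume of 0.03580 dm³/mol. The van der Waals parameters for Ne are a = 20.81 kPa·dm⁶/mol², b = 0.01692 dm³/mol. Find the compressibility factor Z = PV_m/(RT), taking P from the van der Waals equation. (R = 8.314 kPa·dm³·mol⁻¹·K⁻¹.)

Z ≈ 1.774

P = RT/(V_m − b) − a/V_m² = (8.314)(571.0)/(0.03580 − 0.01692) − 20.81/(0.03580)²
  = 4747.3/0.018880 − 16237 = 251446 − 16237 = 235209 kPa
Z = PV_m/(RT) = (235209)(0.03580)/((8.314)(571.0)) = 8420.5/4747.3 = 1.774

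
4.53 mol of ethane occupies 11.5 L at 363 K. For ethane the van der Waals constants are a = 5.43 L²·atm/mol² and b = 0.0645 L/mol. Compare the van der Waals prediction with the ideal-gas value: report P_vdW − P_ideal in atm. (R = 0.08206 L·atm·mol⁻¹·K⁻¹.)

ΔP ≈ -0.537 atm

Ideal: P_ideal = nRT/V = (4.53)(0.08206)(363)/11.5 = 11.7338 atm
vdW: P = nRT/(V − nb) − a n²/V² = 134.939/11.2078 − 111.428/132.250 = 12.0397 − 0.842556 = 11.1971 atm
ΔP = 11.1971 − 11.7338 = -0.537 atm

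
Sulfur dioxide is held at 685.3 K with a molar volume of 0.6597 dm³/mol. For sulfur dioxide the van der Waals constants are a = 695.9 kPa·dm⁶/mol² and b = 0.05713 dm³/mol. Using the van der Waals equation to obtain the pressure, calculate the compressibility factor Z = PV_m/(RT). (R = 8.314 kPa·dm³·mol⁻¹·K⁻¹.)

P = RT/(V_m − b) − a/V_m² = (8.314)(685.3)/(0.6597 − 0.05713) − 695.9/(0.6597)²
  = 5697.6/0.60257 − 1599.0 = 9455.5 − 1599.0 = 7856.5 kPa
Z = PV_m/(RT) = (7856.5)(0.6597)/((8.314)(685.3)) = 5182.9/5697.6 = 0.9097

Z ≈ 0.9097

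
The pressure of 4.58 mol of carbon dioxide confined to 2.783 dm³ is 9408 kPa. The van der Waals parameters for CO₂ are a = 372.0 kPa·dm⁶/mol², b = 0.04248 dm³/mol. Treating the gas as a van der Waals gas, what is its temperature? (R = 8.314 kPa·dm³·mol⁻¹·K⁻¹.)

T ≈ 708.0 K

T = (P + a n²/V²)(V − nb)/(nR)
P + a n²/V² = 9408 + (372.0)(4.58)²/(2.783)² = 10416 kPa
V − nb = 2.783 − (4.58)(0.04248) = 2.5884 dm³
T = (10416)(2.5884)/((4.58)(8.314)) = 708.0 K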